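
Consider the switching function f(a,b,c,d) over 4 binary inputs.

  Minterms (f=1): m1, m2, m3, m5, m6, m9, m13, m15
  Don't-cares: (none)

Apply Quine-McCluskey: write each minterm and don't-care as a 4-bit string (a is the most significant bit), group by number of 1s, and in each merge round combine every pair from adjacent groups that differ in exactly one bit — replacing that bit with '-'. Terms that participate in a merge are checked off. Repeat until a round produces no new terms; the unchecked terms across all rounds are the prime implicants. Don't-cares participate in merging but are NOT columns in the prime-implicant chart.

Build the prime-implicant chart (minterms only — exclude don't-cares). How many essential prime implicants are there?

3

size-2^0 implicants → 0001(✓)  0010(✓)  0011(✓)  0101(✓)  0110(✓)  1001(✓)  1101(✓)  1111(✓)
size-2^1 implicants → -001(✓)  -101(✓)  0-01(✓)  0-10  00-1  001-  1-01(✓)  11-1
size-2^2 implicants → --01
Unchecked terms (primes): --01, 0-10, 00-1, 001-, 11-1
Minterm coverage:
  m1 ⊆ --01,00-1
  m2 ⊆ 0-10,001-
  m3 ⊆ 00-1,001-
  m5 ⊆ --01 [E]
  m6 ⊆ 0-10 [E]
  m9 ⊆ --01 [E]
  m13 ⊆ --01,11-1
  m15 ⊆ 11-1 [E]
E = {--01, 0-10, 11-1}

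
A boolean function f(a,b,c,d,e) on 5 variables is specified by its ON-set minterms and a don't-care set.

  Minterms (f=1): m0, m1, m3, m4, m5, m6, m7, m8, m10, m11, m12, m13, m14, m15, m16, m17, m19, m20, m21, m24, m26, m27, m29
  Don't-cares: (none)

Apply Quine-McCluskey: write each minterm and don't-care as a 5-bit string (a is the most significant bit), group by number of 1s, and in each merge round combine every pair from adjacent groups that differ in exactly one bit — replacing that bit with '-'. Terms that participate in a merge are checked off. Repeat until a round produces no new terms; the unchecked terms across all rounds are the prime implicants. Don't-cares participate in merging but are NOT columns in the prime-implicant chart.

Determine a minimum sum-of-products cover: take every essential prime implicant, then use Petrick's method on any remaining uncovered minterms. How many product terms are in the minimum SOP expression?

5

size-2^0 implicants → 00000(✓)  00001(✓)  00011(✓)  00100(✓)  00101(✓)  00110(✓)  00111(✓)  01000(✓)  01010(✓)  01011(✓)  01100(✓)  01101(✓)  01110(✓)  01111(✓)  10000(✓)  10001(✓)  10011(✓)  10100(✓)  10101(✓)  11000(✓)  11010(✓)  11011(✓)  11101(✓)
size-2^1 implicants → -0000(✓)  -0001(✓)  -0011(✓)  -0100(✓)  -0101(✓)  -1000(✓)  -1010(✓)  -1011(✓)  -1101(✓)  0-000(✓)  0-011(✓)  0-100(✓)  0-101(✓)  0-110(✓)  0-111(✓)  00-00(✓)  00-01(✓)  00-11(✓)  000-1(✓)  0000-(✓)  001-0(✓)  001-1(✓)  0010-(✓)  0011-(✓)  01-00(✓)  01-10(✓)  01-11(✓)  010-0(✓)  0101-(✓)  011-0(✓)  011-1(✓)  0110-(✓)  0111-(✓)  1-000(✓)  1-011(✓)  1-101(✓)  10-00(✓)  10-01(✓)  100-1(✓)  1000-(✓)  1010-(✓)  110-0(✓)  1101-(✓)
size-2^2 implicants → --000  --011  --101  -0-00(✓)  -0-01(✓)  -00-1  -000-(✓)  -010-(✓)  -10-0  -101-  0--00  0--11  0-1-0(✓)  0-1-1(✓)  0-10-(✓)  0-11-(✓)  00--1  00-0-(✓)  001--(✓)  01--0  01-1-  011--(✓)  10-0-(✓)
size-2^3 implicants → -0-0-  0-1--
Unchecked terms (primes): --000, --011, --101, -0-0-, -00-1, -10-0, -101-, 0--00, 0--11, 0-1--, 00--1, 01--0, 01-1-
Minterm coverage:
  m0 ⊆ --000,-0-0-,0--00
  m1 ⊆ -0-0-,-00-1,00--1
  m3 ⊆ --011,-00-1,0--11,00--1
  m4 ⊆ -0-0-,0--00,0-1--
  m5 ⊆ --101,-0-0-,0-1--,00--1
  m6 ⊆ 0-1-- [E]
  m7 ⊆ 0--11,0-1--,00--1
  m8 ⊆ --000,-10-0,0--00,01--0
  m10 ⊆ -10-0,-101-,01--0,01-1-
  m11 ⊆ --011,-101-,0--11,01-1-
  m12 ⊆ 0--00,0-1--,01--0
  m13 ⊆ --101,0-1--
  m14 ⊆ 0-1--,01--0,01-1-
  m15 ⊆ 0--11,0-1--,01-1-
  m16 ⊆ --000,-0-0-
  m17 ⊆ -0-0-,-00-1
  m19 ⊆ --011,-00-1
  m20 ⊆ -0-0- [E]
  m21 ⊆ --101,-0-0-
  m24 ⊆ --000,-10-0
  m26 ⊆ -10-0,-101-
  m27 ⊆ --011,-101-
  m29 ⊆ --101 [E]
E = {--101, -0-0-, 0-1--}
Petrick residual → --011, -10-0
Cover = c'de + cd'e + b'd' + bc'e' + a'c  |cover|=5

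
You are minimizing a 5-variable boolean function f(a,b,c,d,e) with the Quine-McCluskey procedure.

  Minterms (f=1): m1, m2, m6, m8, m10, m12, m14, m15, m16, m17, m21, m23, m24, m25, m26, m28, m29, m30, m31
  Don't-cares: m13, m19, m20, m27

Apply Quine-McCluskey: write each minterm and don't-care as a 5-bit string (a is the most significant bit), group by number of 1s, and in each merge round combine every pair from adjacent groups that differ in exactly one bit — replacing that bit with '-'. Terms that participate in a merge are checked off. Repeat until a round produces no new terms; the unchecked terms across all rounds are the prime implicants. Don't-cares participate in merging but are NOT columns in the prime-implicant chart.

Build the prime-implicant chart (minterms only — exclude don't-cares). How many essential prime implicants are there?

6

Round 0: 00001✓ 00010✓ 00110✓ 01000✓ 01010✓ 01100✓ 01101✓ 01110✓ 01111✓ 10000✓ 10001✓ 10011✓ 10100✓ 10101✓ 10111✓ 11000✓ 11001✓ 11010✓ 11011✓ 11100✓ 11101✓ 11110✓ 11111✓
Round 1: -0001 -1000✓ -1010✓ -1100✓ -1101✓ -1110✓ -1111✓ 0-010✓ 0-110✓ 00-10✓ 01-00✓ 01-10✓ 010-0✓ 011-0✓ 011-1✓ 0110-✓ 0111-✓ 1-000✓ 1-001✓ 1-011✓ 1-100✓ 1-101✓ 1-111✓ 10-00✓ 10-01✓ 10-11✓ 100-1✓ 1000-✓ 101-1✓ 1010-✓ 11-00✓ 11-01✓ 11-10✓ 11-11✓ 110-0✓ 110-1✓ 1100-✓ 1101-✓ 111-0✓ 111-1✓ 1110-✓ 1111-✓
Round 2: -1-00✓ -1-10✓ -10-0✓ -11-0✓ -11-1✓ -110-✓ -111-✓ 0--10 01--0✓ 011--✓ 1--00✓ 1--01✓ 1--11✓ 1-0-1✓ 1-00-✓ 1-1-1✓ 1-10-✓ 10--1✓ 10-0-✓ 11--0✓ 11--1✓ 11-0-✓ 11-1-✓ 110--✓ 111--✓
Round 3: -1--0 -11-- 1---1 1--0- 11---
PIs = {-0001, -1--0, -11--, 0--10, 1---1, 1--0-, 11---}
Coverage chart:
  m1: -0001 ←essential
  m2: 0--10 ←essential
  m6: 0--10 ←essential
  m8: -1--0 ←essential
  m10: -1--0,0--10
  m12: -1--0,-11--
  m14: -1--0,-11--,0--10
  m15: -11-- ←essential
  m16: 1--0- ←essential
  m17: -0001,1---1,1--0-
  m21: 1---1,1--0-
  m23: 1---1 ←essential
  m24: -1--0,1--0-,11---
  m25: 1---1,1--0-,11---
  m26: -1--0,11---
  m28: -1--0,-11--,1--0-,11---
  m29: -11--,1---1,1--0-,11---
  m30: -1--0,-11--,11---
  m31: -11--,1---1,11---
Essential: -0001, -1--0, -11--, 0--10, 1---1, 1--0-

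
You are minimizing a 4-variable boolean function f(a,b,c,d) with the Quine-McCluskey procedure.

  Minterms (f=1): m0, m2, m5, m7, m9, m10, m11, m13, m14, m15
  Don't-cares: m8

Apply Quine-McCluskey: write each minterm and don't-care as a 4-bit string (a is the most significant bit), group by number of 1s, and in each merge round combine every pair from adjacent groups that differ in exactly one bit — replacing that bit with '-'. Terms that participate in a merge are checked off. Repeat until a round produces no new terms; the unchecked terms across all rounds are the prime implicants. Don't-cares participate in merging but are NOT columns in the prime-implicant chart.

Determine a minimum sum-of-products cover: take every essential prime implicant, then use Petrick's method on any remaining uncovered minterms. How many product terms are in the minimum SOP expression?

4

[col 0] 0000*, 0010*, 0101*, 0111*, 1000*, 1001*, 1010*, 1011*, 1101*, 1110*, 1111*
[col 1] -000*, -010*, -101*, -111*, 00-0*, 01-1*, 1-01*, 1-10*, 1-11*, 10-0*, 10-1*, 100-*, 101-*, 11-1*, 111-*
[col 2] -0-0, -1-1, 1--1, 1-1-, 10--
Prime implicants: -0-0, -1-1, 1--1, 1-1-, 10--
PI chart (minterm → PIs covering it):
  0 | -0-0  (sole → essential)
  2 | -0-0  (sole → essential)
  5 | -1-1  (sole → essential)
  7 | -1-1  (sole → essential)
  9 | 1--1,10--
  10 | -0-0,1-1-,10--
  11 | 1--1,1-1-,10--
  13 | -1-1,1--1
  14 | 1-1-  (sole → essential)
  15 | -1-1,1--1,1-1-
Essential prime implicants: -0-0, -1-1, 1-1-
Petrick residual → 1--1
Minimum SOP uses 4 PIs: b'd' + bd + ad + ac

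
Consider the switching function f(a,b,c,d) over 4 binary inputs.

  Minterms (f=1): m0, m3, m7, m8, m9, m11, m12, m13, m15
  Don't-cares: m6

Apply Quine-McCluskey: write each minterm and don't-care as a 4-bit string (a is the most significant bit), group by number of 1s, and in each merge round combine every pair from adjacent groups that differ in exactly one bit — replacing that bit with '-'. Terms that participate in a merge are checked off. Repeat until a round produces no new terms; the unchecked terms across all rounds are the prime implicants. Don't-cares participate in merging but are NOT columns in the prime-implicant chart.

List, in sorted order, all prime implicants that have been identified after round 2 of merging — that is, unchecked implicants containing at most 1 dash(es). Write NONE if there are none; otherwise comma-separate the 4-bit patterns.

[col 0] 0000*, 0011*, 0110*, 0111*, 1000*, 1001*, 1011*, 1100*, 1101*, 1111*
[col 1] -000, -011*, -111*, 0-11*, 011-, 1-00*, 1-01*, 1-11*, 10-1*, 100-*, 11-1*, 110-*
[col 2] --11, 1--1, 1-0-
Prime implicants: --11, -000, 011-, 1--1, 1-0-

-000, 011-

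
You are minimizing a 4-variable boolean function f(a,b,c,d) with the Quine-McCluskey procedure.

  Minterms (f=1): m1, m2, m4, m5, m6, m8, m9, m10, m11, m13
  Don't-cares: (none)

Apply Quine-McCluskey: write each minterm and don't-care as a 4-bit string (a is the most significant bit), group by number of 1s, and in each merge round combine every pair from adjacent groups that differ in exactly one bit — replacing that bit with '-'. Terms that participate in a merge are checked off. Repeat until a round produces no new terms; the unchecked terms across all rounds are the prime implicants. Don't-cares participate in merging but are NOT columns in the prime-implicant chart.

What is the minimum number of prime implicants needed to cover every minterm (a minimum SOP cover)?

Round 0: 0001✓ 0010✓ 0100✓ 0101✓ 0110✓ 1000✓ 1001✓ 1010✓ 1011✓ 1101✓
Round 1: -001✓ -010 -101✓ 0-01✓ 0-10 01-0 010- 1-01✓ 10-0✓ 10-1✓ 100-✓ 101-✓
Round 2: --01 10--
PIs = {--01, -010, 0-10, 01-0, 010-, 10--}
Coverage chart:
  m1: --01 ←essential
  m2: -010,0-10
  m4: 01-0,010-
  m5: --01,010-
  m6: 0-10,01-0
  m8: 10-- ←essential
  m9: --01,10--
  m10: -010,10--
  m11: 10-- ←essential
  m13: --01 ←essential
Essential: --01, 10--
Petrick residual → -010, 01-0
Min cover (4 terms): c'd + b'cd' + a'bd' + ab'

4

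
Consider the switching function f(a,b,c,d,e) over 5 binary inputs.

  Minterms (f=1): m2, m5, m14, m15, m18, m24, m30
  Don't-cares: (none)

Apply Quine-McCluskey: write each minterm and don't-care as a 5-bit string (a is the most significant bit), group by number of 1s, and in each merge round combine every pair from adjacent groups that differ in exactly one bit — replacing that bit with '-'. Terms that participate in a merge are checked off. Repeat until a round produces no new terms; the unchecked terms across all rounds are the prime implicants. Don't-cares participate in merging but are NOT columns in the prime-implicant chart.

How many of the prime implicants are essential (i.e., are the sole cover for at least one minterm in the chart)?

5

[col 0] 00010*, 00101, 01110*, 01111*, 10010*, 11000, 11110*
[col 1] -0010, -1110, 0111-
Prime implicants: -0010, -1110, 00101, 0111-, 11000
PI chart (minterm → PIs covering it):
  2 | -0010  (sole → essential)
  5 | 00101  (sole → essential)
  14 | -1110,0111-
  15 | 0111-  (sole → essential)
  18 | -0010  (sole → essential)
  24 | 11000  (sole → essential)
  30 | -1110  (sole → essential)
Essential prime implicants: -0010, -1110, 00101, 0111-, 11000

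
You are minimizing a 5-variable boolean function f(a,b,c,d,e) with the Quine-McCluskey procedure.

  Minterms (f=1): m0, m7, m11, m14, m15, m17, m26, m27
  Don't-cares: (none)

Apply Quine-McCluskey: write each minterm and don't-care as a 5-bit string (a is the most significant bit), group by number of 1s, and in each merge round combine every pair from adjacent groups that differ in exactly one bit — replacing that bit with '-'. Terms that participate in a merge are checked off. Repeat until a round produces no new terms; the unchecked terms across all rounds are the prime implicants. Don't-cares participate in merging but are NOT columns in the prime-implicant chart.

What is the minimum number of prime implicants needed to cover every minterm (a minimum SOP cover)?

size-2^0 implicants → 00000  00111(✓)  01011(✓)  01110(✓)  01111(✓)  10001  11010(✓)  11011(✓)
size-2^1 implicants → -1011  0-111  01-11  0111-  1101-
Unchecked terms (primes): -1011, 0-111, 00000, 01-11, 0111-, 10001, 1101-
Minterm coverage:
  m0 ⊆ 00000 [E]
  m7 ⊆ 0-111 [E]
  m11 ⊆ -1011,01-11
  m14 ⊆ 0111- [E]
  m15 ⊆ 0-111,01-11,0111-
  m17 ⊆ 10001 [E]
  m26 ⊆ 1101- [E]
  m27 ⊆ -1011,1101-
E = {0-111, 00000, 0111-, 10001, 1101-}
Petrick residual → -1011
Cover = bc'de + a'cde + a'b'c'd'e' + a'bcd + ab'c'd'e + abc'd  |cover|=6

6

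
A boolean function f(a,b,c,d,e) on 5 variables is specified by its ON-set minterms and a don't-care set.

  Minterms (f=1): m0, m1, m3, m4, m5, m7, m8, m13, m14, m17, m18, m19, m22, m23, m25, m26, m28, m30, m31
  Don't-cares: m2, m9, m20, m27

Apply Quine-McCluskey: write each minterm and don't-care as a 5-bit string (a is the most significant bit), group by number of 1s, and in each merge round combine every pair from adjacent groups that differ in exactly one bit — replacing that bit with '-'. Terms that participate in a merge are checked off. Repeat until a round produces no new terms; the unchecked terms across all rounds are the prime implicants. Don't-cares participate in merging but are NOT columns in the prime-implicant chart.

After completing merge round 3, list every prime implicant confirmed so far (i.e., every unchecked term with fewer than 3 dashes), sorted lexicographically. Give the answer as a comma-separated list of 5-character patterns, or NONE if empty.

[col 0] 00000*, 00001*, 00010*, 00011*, 00100*, 00101*, 00111*, 01000*, 01001*, 01101*, 01110*, 10001*, 10010*, 10011*, 10100*, 10110*, 10111*, 11001*, 11010*, 11011*, 11100*, 11110*, 11111*
[col 1] -0001*, -0010*, -0011*, -0100, -0111*, -1001*, -1110, 0-000*, 0-001*, 0-101*, 00-00*, 00-01*, 00-11*, 000-0*, 000-1*, 0000-*, 0001-*, 001-1*, 0010-*, 01-01*, 0100-*, 1-001*, 1-010*, 1-011*, 1-100*, 1-110*, 1-111*, 10-10*, 10-11*, 100-1*, 1001-*, 101-0*, 1011-*, 11-10*, 11-11*, 110-1*, 1101-*, 111-0*, 1111-*
[col 2] --001, -0-11, -00-1, -001-, 0--01, 0-00-, 00--1, 00-0-, 000--, 1--10*, 1--11*, 1-0-1, 1-01-*, 1-1-0, 1-11-*, 10-1-*, 11-1-*
[col 3] 1--1-
Prime implicants: --001, -0-11, -00-1, -001-, -0100, -1110, 0--01, 0-00-, 00--1, 00-0-, 000--, 1--1-, 1-0-1, 1-1-0

--001, -0-11, -00-1, -001-, -0100, -1110, 0--01, 0-00-, 00--1, 00-0-, 000--, 1-0-1, 1-1-0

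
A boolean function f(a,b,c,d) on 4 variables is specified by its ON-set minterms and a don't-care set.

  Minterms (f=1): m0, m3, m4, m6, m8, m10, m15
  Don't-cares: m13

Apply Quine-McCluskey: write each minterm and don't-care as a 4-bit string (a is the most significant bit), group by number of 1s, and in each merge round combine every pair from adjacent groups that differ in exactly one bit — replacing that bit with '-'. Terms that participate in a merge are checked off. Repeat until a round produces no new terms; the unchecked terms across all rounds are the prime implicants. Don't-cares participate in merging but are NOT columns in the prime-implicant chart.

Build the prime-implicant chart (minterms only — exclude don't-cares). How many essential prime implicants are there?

size-2^0 implicants → 0000(✓)  0011  0100(✓)  0110(✓)  1000(✓)  1010(✓)  1101(✓)  1111(✓)
size-2^1 implicants → -000  0-00  01-0  10-0  11-1
Unchecked terms (primes): -000, 0-00, 0011, 01-0, 10-0, 11-1
Minterm coverage:
  m0 ⊆ -000,0-00
  m3 ⊆ 0011 [E]
  m4 ⊆ 0-00,01-0
  m6 ⊆ 01-0 [E]
  m8 ⊆ -000,10-0
  m10 ⊆ 10-0 [E]
  m15 ⊆ 11-1 [E]
E = {0011, 01-0, 10-0, 11-1}

4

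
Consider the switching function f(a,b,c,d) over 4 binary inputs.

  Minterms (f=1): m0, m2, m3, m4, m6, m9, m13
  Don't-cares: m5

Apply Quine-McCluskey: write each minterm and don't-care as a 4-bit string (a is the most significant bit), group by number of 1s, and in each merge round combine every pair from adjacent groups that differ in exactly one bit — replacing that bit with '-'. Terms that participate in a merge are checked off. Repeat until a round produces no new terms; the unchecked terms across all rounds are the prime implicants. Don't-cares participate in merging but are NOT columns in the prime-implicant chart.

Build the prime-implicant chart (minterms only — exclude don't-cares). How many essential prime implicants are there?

3

size-2^0 implicants → 0000(✓)  0010(✓)  0011(✓)  0100(✓)  0101(✓)  0110(✓)  1001(✓)  1101(✓)
size-2^1 implicants → -101  0-00(✓)  0-10(✓)  00-0(✓)  001-  01-0(✓)  010-  1-01
size-2^2 implicants → 0--0
Unchecked terms (primes): -101, 0--0, 001-, 010-, 1-01
Minterm coverage:
  m0 ⊆ 0--0 [E]
  m2 ⊆ 0--0,001-
  m3 ⊆ 001- [E]
  m4 ⊆ 0--0,010-
  m6 ⊆ 0--0 [E]
  m9 ⊆ 1-01 [E]
  m13 ⊆ -101,1-01
E = {0--0, 001-, 1-01}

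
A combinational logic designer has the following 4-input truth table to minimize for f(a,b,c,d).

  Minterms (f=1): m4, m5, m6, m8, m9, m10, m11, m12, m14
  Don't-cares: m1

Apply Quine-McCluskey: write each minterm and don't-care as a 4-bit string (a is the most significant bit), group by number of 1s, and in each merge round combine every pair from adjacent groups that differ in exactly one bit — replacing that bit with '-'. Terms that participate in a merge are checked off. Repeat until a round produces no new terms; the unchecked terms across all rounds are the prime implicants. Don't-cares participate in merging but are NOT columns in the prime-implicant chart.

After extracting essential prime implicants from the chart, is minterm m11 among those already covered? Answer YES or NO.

Round 0: 0001✓ 0100✓ 0101✓ 0110✓ 1000✓ 1001✓ 1010✓ 1011✓ 1100✓ 1110✓
Round 1: -001 -100✓ -110✓ 0-01 01-0✓ 010- 1-00✓ 1-10✓ 10-0✓ 10-1✓ 100-✓ 101-✓ 11-0✓
Round 2: -1-0 1--0 10--
PIs = {-001, -1-0, 0-01, 010-, 1--0, 10--}
Coverage chart:
  m4: -1-0,010-
  m5: 0-01,010-
  m6: -1-0 ←essential
  m8: 1--0,10--
  m9: -001,10--
  m10: 1--0,10--
  m11: 10-- ←essential
  m12: -1-0,1--0
  m14: -1-0,1--0
Essential: -1-0, 10--

YES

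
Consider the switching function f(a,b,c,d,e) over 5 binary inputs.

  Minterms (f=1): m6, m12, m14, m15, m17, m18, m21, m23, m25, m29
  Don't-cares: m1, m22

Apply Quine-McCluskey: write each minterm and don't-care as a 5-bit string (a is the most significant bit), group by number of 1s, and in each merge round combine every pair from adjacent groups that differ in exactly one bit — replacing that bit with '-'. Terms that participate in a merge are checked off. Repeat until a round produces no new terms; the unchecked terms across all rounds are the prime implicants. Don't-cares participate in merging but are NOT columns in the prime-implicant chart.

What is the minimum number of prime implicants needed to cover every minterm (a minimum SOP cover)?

Round 0: 00001✓ 00110✓ 01100✓ 01110✓ 01111✓ 10001✓ 10010✓ 10101✓ 10110✓ 10111✓ 11001✓ 11101✓
Round 1: -0001 -0110 0-110 011-0 0111- 1-001✓ 1-101✓ 10-01✓ 10-10 101-1 1011- 11-01✓
Round 2: 1--01
PIs = {-0001, -0110, 0-110, 011-0, 0111-, 1--01, 10-10, 101-1, 1011-}
Coverage chart:
  m6: -0110,0-110
  m12: 011-0 ←essential
  m14: 0-110,011-0,0111-
  m15: 0111- ←essential
  m17: -0001,1--01
  m18: 10-10 ←essential
  m21: 1--01,101-1
  m23: 101-1,1011-
  m25: 1--01 ←essential
  m29: 1--01 ←essential
Essential: 011-0, 0111-, 1--01, 10-10
Petrick residual → -0110, 101-1
Min cover (6 terms): b'cde' + a'bce' + a'bcd + ad'e + ab'de' + ab'ce

6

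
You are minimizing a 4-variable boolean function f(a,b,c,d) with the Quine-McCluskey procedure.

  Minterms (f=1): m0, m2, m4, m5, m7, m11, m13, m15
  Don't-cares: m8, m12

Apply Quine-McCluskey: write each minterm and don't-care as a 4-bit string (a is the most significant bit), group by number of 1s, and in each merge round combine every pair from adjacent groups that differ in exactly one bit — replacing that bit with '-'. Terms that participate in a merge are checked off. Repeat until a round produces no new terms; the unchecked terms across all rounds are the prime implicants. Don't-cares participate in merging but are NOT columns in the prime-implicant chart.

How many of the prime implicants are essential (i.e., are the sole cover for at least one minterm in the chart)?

3

Round 0: 0000✓ 0010✓ 0100✓ 0101✓ 0111✓ 1000✓ 1011✓ 1100✓ 1101✓ 1111✓
Round 1: -000✓ -100✓ -101✓ -111✓ 0-00✓ 00-0 01-1✓ 010-✓ 1-00✓ 1-11 11-1✓ 110-✓
Round 2: --00 -1-1 -10-
PIs = {--00, -1-1, -10-, 00-0, 1-11}
Coverage chart:
  m0: --00,00-0
  m2: 00-0 ←essential
  m4: --00,-10-
  m5: -1-1,-10-
  m7: -1-1 ←essential
  m11: 1-11 ←essential
  m13: -1-1,-10-
  m15: -1-1,1-11
Essential: -1-1, 00-0, 1-11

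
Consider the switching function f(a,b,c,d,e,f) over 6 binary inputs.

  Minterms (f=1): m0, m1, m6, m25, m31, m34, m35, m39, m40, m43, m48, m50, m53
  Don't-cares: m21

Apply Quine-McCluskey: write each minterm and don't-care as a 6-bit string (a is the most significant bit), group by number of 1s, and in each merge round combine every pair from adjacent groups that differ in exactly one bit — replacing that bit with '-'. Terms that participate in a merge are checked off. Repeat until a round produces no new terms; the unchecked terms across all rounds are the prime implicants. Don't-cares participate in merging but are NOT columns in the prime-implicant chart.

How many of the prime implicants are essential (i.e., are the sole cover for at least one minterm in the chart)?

9

[col 0] 000000*, 000001*, 000110, 010101*, 011001, 011111, 100010*, 100011*, 100111*, 101000, 101011*, 110000*, 110010*, 110101*
[col 1] -10101, 00000-, 1-0010, 10-011, 100-11, 10001-, 1100-0
Prime implicants: -10101, 00000-, 000110, 011001, 011111, 1-0010, 10-011, 100-11, 10001-, 101000, 1100-0
PI chart (minterm → PIs covering it):
  0 | 00000-  (sole → essential)
  1 | 00000-  (sole → essential)
  6 | 000110  (sole → essential)
  25 | 011001  (sole → essential)
  31 | 011111  (sole → essential)
  34 | 1-0010,10001-
  35 | 10-011,100-11,10001-
  39 | 100-11  (sole → essential)
  40 | 101000  (sole → essential)
  43 | 10-011  (sole → essential)
  48 | 1100-0  (sole → essential)
  50 | 1-0010,1100-0
  53 | -10101  (sole → essential)
Essential prime implicants: -10101, 00000-, 000110, 011001, 011111, 10-011, 100-11, 101000, 1100-0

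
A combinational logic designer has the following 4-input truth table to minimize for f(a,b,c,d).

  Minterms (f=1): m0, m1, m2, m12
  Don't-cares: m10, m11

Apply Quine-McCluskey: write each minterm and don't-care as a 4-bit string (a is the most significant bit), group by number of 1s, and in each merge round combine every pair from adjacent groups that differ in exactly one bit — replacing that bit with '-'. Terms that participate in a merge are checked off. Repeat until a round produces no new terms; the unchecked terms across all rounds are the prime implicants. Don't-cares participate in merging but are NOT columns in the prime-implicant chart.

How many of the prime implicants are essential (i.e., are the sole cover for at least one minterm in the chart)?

2

size-2^0 implicants → 0000(✓)  0001(✓)  0010(✓)  1010(✓)  1011(✓)  1100
size-2^1 implicants → -010  00-0  000-  101-
Unchecked terms (primes): -010, 00-0, 000-, 101-, 1100
Minterm coverage:
  m0 ⊆ 00-0,000-
  m1 ⊆ 000- [E]
  m2 ⊆ -010,00-0
  m12 ⊆ 1100 [E]
E = {000-, 1100}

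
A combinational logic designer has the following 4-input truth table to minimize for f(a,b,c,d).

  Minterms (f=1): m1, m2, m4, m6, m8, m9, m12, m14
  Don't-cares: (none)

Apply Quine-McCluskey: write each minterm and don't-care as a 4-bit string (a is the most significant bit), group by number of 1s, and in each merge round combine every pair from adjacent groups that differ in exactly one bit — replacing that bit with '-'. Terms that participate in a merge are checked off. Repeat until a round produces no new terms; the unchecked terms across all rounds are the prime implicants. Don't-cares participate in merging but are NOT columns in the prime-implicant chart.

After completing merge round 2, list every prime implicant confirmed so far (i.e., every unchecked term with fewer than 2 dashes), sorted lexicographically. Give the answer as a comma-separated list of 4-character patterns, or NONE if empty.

Round 0: 0001✓ 0010✓ 0100✓ 0110✓ 1000✓ 1001✓ 1100✓ 1110✓
Round 1: -001 -100✓ -110✓ 0-10 01-0✓ 1-00 100- 11-0✓
Round 2: -1-0
PIs = {-001, -1-0, 0-10, 1-00, 100-}

-001, 0-10, 1-00, 100-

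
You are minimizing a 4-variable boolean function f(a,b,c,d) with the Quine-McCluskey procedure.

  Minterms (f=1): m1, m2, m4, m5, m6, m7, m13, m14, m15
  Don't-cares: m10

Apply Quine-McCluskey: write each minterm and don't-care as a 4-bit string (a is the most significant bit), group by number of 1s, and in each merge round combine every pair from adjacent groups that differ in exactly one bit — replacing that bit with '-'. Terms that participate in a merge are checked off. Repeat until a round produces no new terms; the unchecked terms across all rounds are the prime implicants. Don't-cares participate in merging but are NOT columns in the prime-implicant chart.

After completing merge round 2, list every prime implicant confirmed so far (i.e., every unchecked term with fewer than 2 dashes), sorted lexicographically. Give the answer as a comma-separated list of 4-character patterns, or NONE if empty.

[col 0] 0001*, 0010*, 0100*, 0101*, 0110*, 0111*, 1010*, 1101*, 1110*, 1111*
[col 1] -010*, -101*, -110*, -111*, 0-01, 0-10*, 01-0*, 01-1*, 010-*, 011-*, 1-10*, 11-1*, 111-*
[col 2] --10, -1-1, -11-, 01--
Prime implicants: --10, -1-1, -11-, 0-01, 01--

0-01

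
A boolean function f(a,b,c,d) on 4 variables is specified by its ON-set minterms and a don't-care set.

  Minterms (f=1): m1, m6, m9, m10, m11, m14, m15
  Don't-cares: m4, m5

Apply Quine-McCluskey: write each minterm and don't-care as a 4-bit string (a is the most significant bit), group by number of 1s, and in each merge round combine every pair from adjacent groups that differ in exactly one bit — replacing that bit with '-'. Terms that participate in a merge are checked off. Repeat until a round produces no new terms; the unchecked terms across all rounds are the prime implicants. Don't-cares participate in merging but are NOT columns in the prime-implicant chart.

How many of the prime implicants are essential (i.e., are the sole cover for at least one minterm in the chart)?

Round 0: 0001✓ 0100✓ 0101✓ 0110✓ 1001✓ 1010✓ 1011✓ 1110✓ 1111✓
Round 1: -001 -110 0-01 01-0 010- 1-10✓ 1-11✓ 10-1 101-✓ 111-✓
Round 2: 1-1-
PIs = {-001, -110, 0-01, 01-0, 010-, 1-1-, 10-1}
Coverage chart:
  m1: -001,0-01
  m6: -110,01-0
  m9: -001,10-1
  m10: 1-1- ←essential
  m11: 1-1-,10-1
  m14: -110,1-1-
  m15: 1-1- ←essential
Essential: 1-1-

1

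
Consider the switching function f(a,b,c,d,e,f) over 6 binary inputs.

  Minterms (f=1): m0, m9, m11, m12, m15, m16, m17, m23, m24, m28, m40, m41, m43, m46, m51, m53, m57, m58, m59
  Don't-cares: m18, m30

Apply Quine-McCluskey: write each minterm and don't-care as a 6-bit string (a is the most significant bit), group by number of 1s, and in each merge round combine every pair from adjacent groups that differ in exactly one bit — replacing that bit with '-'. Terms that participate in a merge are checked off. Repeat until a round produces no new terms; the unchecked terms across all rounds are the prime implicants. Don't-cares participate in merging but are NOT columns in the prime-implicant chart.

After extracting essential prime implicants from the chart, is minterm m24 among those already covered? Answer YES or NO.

[col 0] 000000*, 001001*, 001011*, 001100*, 001111*, 010000*, 010001*, 010010*, 010111, 011000*, 011100*, 011110*, 101000*, 101001*, 101011*, 101110, 110011*, 110101, 111001*, 111010*, 111011*
[col 1] -01001*, -01011*, 0-0000, 0-1100, 001-11, 0010-1*, 01-000, 0100-0, 01000-, 011-00, 0111-0, 1-1001*, 1-1011*, 1010-1*, 10100-, 11-011, 1110-1*, 11101-
[col 2] -010-1, 1-10-1
Prime implicants: -010-1, 0-0000, 0-1100, 001-11, 01-000, 0100-0, 01000-, 010111, 011-00, 0111-0, 1-10-1, 10100-, 101110, 11-011, 110101, 11101-
PI chart (minterm → PIs covering it):
  0 | 0-0000  (sole → essential)
  9 | -010-1  (sole → essential)
  11 | -010-1,001-11
  12 | 0-1100  (sole → essential)
  15 | 001-11  (sole → essential)
  16 | 0-0000,01-000,0100-0,01000-
  17 | 01000-  (sole → essential)
  23 | 010111  (sole → essential)
  24 | 01-000,011-00
  28 | 0-1100,011-00,0111-0
  40 | 10100-  (sole → essential)
  41 | -010-1,1-10-1,10100-
  43 | -010-1,1-10-1
  46 | 101110  (sole → essential)
  51 | 11-011  (sole → essential)
  53 | 110101  (sole → essential)
  57 | 1-10-1  (sole → essential)
  58 | 11101-  (sole → essential)
  59 | 1-10-1,11-011,11101-
Essential prime implicants: -010-1, 0-0000, 0-1100, 001-11, 01000-, 010111, 1-10-1, 10100-, 101110, 11-011, 110101, 11101-

NO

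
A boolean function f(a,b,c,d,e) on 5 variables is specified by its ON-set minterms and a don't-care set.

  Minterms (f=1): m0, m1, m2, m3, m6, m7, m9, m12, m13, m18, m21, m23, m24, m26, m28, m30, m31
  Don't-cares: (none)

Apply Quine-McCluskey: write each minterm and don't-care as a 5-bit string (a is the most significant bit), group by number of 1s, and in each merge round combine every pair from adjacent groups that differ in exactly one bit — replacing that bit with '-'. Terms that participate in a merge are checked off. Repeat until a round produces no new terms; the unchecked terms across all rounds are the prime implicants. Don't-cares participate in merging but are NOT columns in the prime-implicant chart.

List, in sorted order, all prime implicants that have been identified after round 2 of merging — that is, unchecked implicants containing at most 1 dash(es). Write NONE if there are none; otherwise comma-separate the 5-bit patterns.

Round 0: 00000✓ 00001✓ 00010✓ 00011✓ 00110✓ 00111✓ 01001✓ 01100✓ 01101✓ 10010✓ 10101✓ 10111✓ 11000✓ 11010✓ 11100✓ 11110✓ 11111✓
Round 1: -0010 -0111 -1100 0-001 00-10✓ 00-11✓ 000-0✓ 000-1✓ 0000-✓ 0001-✓ 0011-✓ 01-01 0110- 1-010 1-111 101-1 11-00✓ 11-10✓ 110-0✓ 111-0✓ 1111-
Round 2: 00-1- 000-- 11--0
PIs = {-0010, -0111, -1100, 0-001, 00-1-, 000--, 01-01, 0110-, 1-010, 1-111, 101-1, 11--0, 1111-}

-0010, -0111, -1100, 0-001, 01-01, 0110-, 1-010, 1-111, 101-1, 1111-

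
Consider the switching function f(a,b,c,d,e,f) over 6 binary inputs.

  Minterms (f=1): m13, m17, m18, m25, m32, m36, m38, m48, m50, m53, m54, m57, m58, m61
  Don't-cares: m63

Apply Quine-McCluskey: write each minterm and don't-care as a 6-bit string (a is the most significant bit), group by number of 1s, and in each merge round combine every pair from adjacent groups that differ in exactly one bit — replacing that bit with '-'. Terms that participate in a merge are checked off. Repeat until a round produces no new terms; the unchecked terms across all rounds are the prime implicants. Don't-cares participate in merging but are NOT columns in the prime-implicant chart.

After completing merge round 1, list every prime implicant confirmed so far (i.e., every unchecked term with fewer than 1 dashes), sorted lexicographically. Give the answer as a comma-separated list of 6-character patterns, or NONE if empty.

001101

[col 0] 001101, 010001*, 010010*, 011001*, 100000*, 100100*, 100110*, 110000*, 110010*, 110101*, 110110*, 111001*, 111010*, 111101*, 111111*
[col 1] -10010, -11001, 01-001, 1-0000, 1-0110, 100-00, 1001-0, 11-010, 11-101, 110-10, 1100-0, 111-01, 1111-1
Prime implicants: -10010, -11001, 001101, 01-001, 1-0000, 1-0110, 100-00, 1001-0, 11-010, 11-101, 110-10, 1100-0, 111-01, 1111-1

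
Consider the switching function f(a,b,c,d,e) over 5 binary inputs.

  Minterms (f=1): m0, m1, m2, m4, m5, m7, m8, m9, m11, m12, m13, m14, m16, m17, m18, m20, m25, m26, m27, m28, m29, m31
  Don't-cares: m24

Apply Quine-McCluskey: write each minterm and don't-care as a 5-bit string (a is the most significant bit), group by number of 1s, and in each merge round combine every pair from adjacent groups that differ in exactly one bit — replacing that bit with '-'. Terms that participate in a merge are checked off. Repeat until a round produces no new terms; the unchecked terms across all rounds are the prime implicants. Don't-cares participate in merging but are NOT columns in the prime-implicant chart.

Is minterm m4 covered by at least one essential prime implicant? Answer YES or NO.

[col 0] 00000*, 00001*, 00010*, 00100*, 00101*, 00111*, 01000*, 01001*, 01011*, 01100*, 01101*, 01110*, 10000*, 10001*, 10010*, 10100*, 11000*, 11001*, 11010*, 11011*, 11100*, 11101*, 11111*
[col 1] -0000*, -0001*, -0010*, -0100*, -1000*, -1001*, -1011*, -1100*, -1101*, 0-000*, 0-001*, 0-100*, 0-101*, 00-00*, 00-01*, 000-0*, 0000-*, 001-1, 0010-*, 01-00*, 01-01*, 010-1*, 0100-*, 011-0, 0110-*, 1-000*, 1-001*, 1-010*, 1-100*, 10-00*, 100-0*, 1000-*, 11-00*, 11-01*, 11-11*, 110-0*, 110-1*, 1100-*, 1101-*, 111-1*, 1110-*
[col 2] --000*, --001*, --100*, -0-00*, -00-0, -000-*, -1-00*, -1-01*, -10-1, -100-*, -110-*, 0--00*, 0--01*, 0-00-*, 0-10-*, 00-0-*, 01-0-*, 1--00*, 1-0-0, 1-00-*, 11--1, 11-0-*, 110--
[col 3] ---00, --00-, -1-0-, 0--0-
Prime implicants: ---00, --00-, -00-0, -1-0-, -10-1, 0--0-, 001-1, 011-0, 1-0-0, 11--1, 110--
PI chart (minterm → PIs covering it):
  0 | ---00,--00-,-00-0,0--0-
  1 | --00-,0--0-
  2 | -00-0  (sole → essential)
  4 | ---00,0--0-
  5 | 0--0-,001-1
  7 | 001-1  (sole → essential)
  8 | ---00,--00-,-1-0-,0--0-
  9 | --00-,-1-0-,-10-1,0--0-
  11 | -10-1  (sole → essential)
  12 | ---00,-1-0-,0--0-,011-0
  13 | -1-0-,0--0-
  14 | 011-0  (sole → essential)
  16 | ---00,--00-,-00-0,1-0-0
  17 | --00-  (sole → essential)
  18 | -00-0,1-0-0
  20 | ---00  (sole → essential)
  25 | --00-,-1-0-,-10-1,11--1,110--
  26 | 1-0-0,110--
  27 | -10-1,11--1,110--
  28 | ---00,-1-0-
  29 | -1-0-,11--1
  31 | 11--1  (sole → essential)
Essential prime implicants: ---00, --00-, -00-0, -10-1, 001-1, 011-0, 11--1

YES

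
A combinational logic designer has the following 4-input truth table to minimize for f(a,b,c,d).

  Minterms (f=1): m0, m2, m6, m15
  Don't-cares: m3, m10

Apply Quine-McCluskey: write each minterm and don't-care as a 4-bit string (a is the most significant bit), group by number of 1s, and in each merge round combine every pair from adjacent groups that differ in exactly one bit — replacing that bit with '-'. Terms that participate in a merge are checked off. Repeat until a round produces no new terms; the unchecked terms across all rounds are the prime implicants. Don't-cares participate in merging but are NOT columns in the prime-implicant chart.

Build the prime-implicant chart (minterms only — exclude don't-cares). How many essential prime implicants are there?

3

Round 0: 0000✓ 0010✓ 0011✓ 0110✓ 1010✓ 1111
Round 1: -010 0-10 00-0 001-
PIs = {-010, 0-10, 00-0, 001-, 1111}
Coverage chart:
  m0: 00-0 ←essential
  m2: -010,0-10,00-0,001-
  m6: 0-10 ←essential
  m15: 1111 ←essential
Essential: 0-10, 00-0, 1111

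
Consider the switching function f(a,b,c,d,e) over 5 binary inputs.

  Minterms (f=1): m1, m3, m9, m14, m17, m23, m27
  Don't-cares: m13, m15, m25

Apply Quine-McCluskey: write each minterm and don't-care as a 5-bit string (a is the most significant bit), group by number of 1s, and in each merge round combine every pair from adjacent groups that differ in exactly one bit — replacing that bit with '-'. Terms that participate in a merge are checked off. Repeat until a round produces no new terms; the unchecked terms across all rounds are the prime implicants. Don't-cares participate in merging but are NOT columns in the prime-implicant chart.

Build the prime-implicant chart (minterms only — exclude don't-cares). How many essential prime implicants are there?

5

Round 0: 00001✓ 00011✓ 01001✓ 01101✓ 01110✓ 01111✓ 10001✓ 10111 11001✓ 11011✓
Round 1: -0001✓ -1001✓ 0-001✓ 000-1 01-01 011-1 0111- 1-001✓ 110-1
Round 2: --001
PIs = {--001, 000-1, 01-01, 011-1, 0111-, 10111, 110-1}
Coverage chart:
  m1: --001,000-1
  m3: 000-1 ←essential
  m9: --001,01-01
  m14: 0111- ←essential
  m17: --001 ←essential
  m23: 10111 ←essential
  m27: 110-1 ←essential
Essential: --001, 000-1, 0111-, 10111, 110-1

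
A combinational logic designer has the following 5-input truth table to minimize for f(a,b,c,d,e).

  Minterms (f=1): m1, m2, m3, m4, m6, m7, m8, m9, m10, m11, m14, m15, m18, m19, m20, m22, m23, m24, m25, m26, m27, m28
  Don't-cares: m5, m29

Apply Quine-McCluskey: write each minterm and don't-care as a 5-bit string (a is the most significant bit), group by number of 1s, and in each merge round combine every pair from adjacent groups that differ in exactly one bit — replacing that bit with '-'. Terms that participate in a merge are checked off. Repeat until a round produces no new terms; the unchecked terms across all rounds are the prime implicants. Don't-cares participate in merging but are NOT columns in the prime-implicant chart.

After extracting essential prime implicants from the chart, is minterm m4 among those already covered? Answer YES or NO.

Round 0: 00001✓ 00010✓ 00011✓ 00100✓ 00101✓ 00110✓ 00111✓ 01000✓ 01001✓ 01010✓ 01011✓ 01110✓ 01111✓ 10010✓ 10011✓ 10100✓ 10110✓ 10111✓ 11000✓ 11001✓ 11010✓ 11011✓ 11100✓ 11101✓
Round 1: -0010✓ -0011✓ -0100✓ -0110✓ -0111✓ -1000✓ -1001✓ -1010✓ -1011✓ 0-001✓ 0-010✓ 0-011✓ 0-110✓ 0-111✓ 00-01✓ 00-10✓ 00-11✓ 000-1✓ 0001-✓ 001-0✓ 001-1✓ 0010-✓ 0011-✓ 01-10✓ 01-11✓ 010-0✓ 010-1✓ 0100-✓ 0101-✓ 0111-✓ 1-010✓ 1-011✓ 1-100 10-10✓ 10-11✓ 1001-✓ 101-0✓ 1011-✓ 11-00✓ 11-01✓ 110-0✓ 110-1✓ 1100-✓ 1101-✓ 1110-✓
Round 2: --010✓ --011✓ -0-10✓ -0-11✓ -001-✓ -01-0 -011-✓ -10-0✓ -10-1✓ -100-✓ -101-✓ 0--10✓ 0--11✓ 0-0-1 0-01-✓ 0-11-✓ 00--1 00-1-✓ 001-- 01-1-✓ 010--✓ 1-01-✓ 10-1-✓ 11-0- 110--✓
Round 3: --01- -0-1- -10-- 0--1-
PIs = {--01-, -0-1-, -01-0, -10--, 0--1-, 0-0-1, 00--1, 001--, 1-100, 11-0-}
Coverage chart:
  m1: 0-0-1,00--1
  m2: --01-,-0-1-,0--1-
  m3: --01-,-0-1-,0--1-,0-0-1,00--1
  m4: -01-0,001--
  m6: -0-1-,-01-0,0--1-,001--
  m7: -0-1-,0--1-,00--1,001--
  m8: -10-- ←essential
  m9: -10--,0-0-1
  m10: --01-,-10--,0--1-
  m11: --01-,-10--,0--1-,0-0-1
  m14: 0--1- ←essential
  m15: 0--1- ←essential
  m18: --01-,-0-1-
  m19: --01-,-0-1-
  m20: -01-0,1-100
  m22: -0-1-,-01-0
  m23: -0-1- ←essential
  m24: -10--,11-0-
  m25: -10--,11-0-
  m26: --01-,-10--
  m27: --01-,-10--
  m28: 1-100,11-0-
Essential: -0-1-, -10--, 0--1-

NO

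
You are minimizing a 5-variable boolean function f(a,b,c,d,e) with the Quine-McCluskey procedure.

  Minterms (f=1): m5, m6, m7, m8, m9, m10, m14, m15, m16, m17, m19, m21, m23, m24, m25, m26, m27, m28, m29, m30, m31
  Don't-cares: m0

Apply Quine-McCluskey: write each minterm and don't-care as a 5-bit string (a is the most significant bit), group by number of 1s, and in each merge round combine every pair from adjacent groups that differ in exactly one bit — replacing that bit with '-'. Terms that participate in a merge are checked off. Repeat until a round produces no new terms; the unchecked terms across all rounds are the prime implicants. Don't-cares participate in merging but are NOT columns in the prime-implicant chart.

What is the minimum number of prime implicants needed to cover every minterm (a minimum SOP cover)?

7

Round 0: 00000✓ 00101✓ 00110✓ 00111✓ 01000✓ 01001✓ 01010✓ 01110✓ 01111✓ 10000✓ 10001✓ 10011✓ 10101✓ 10111✓ 11000✓ 11001✓ 11010✓ 11011✓ 11100✓ 11101✓ 11110✓ 11111✓
Round 1: -0000✓ -0101✓ -0111✓ -1000✓ -1001✓ -1010✓ -1110✓ -1111✓ 0-000✓ 0-110✓ 0-111✓ 001-1✓ 0011-✓ 01-10✓ 010-0✓ 0100-✓ 0111-✓ 1-000✓ 1-001✓ 1-011✓ 1-101✓ 1-111✓ 10-01✓ 10-11✓ 100-1✓ 1000-✓ 101-1✓ 11-00✓ 11-01✓ 11-10✓ 11-11✓ 110-0✓ 110-1✓ 1100-✓ 1101-✓ 111-0✓ 111-1✓ 1110-✓ 1111-✓
Round 2: --000 --111 -01-1 -1-10 -10-0 -100- -111- 0-11- 1--01✓ 1--11✓ 1-0-1✓ 1-00- 1-1-1✓ 10--1✓ 11--0✓ 11--1✓ 11-0-✓ 11-1-✓ 110--✓ 111--✓
Round 3: 1---1 11---
PIs = {--000, --111, -01-1, -1-10, -10-0, -100-, -111-, 0-11-, 1---1, 1-00-, 11---}
Coverage chart:
  m5: -01-1 ←essential
  m6: 0-11- ←essential
  m7: --111,-01-1,0-11-
  m8: --000,-10-0,-100-
  m9: -100- ←essential
  m10: -1-10,-10-0
  m14: -1-10,-111-,0-11-
  m15: --111,-111-,0-11-
  m16: --000,1-00-
  m17: 1---1,1-00-
  m19: 1---1 ←essential
  m21: -01-1,1---1
  m23: --111,-01-1,1---1
  m24: --000,-10-0,-100-,1-00-,11---
  m25: -100-,1---1,1-00-,11---
  m26: -1-10,-10-0,11---
  m27: 1---1,11---
  m28: 11--- ←essential
  m29: 1---1,11---
  m30: -1-10,-111-,11---
  m31: --111,-111-,1---1,11---
Essential: -01-1, -100-, 0-11-, 1---1, 11---
Petrick residual → --000, -1-10
Min cover (7 terms): c'd'e' + b'ce + bde' + bc'd' + a'cd + ae + ab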